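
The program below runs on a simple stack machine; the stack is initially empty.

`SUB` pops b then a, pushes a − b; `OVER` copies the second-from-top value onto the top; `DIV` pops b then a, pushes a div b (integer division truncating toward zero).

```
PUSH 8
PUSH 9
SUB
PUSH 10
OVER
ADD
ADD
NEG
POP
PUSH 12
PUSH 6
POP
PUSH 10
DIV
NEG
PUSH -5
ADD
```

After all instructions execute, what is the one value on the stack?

PUSH 8  -> 8
PUSH 9  -> 8 9
SUB     -> -1
PUSH 10 -> -1 10
OVER    -> -1 10 -1
ADD     -> -1 9
ADD     -> 8
NEG     -> -8
POP     -> (empty)
PUSH 12 -> 12
PUSH 6  -> 12 6
POP     -> 12
PUSH 10 -> 12 10
DIV     -> 1
NEG     -> -1
PUSH -5 -> -1 -5
ADD     -> -6

-6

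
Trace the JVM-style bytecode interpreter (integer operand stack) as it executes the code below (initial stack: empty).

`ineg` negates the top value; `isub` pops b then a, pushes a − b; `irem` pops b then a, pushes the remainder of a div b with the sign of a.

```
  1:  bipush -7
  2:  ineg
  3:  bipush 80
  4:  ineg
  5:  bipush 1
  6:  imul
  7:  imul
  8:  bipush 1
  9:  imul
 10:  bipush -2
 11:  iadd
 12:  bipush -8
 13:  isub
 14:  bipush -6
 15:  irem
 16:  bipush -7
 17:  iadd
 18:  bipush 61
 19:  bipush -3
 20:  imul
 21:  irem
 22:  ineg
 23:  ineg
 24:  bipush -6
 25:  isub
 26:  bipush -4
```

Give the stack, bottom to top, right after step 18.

bipush -7 → [-7]
ineg      → [7]
bipush 80 → [7, 80]
ineg      → [7, -80]
bipush 1  → [7, -80, 1]
imul      → [7, -80]
imul      → [-560]
bipush 1  → [-560, 1]
imul      → [-560]
bipush -2 → [-560, -2]
iadd      → [-562]
bipush -8 → [-562, -8]
isub      → [-554]
bipush -6 → [-554, -6]
irem      → [-2]
bipush -7 → [-2, -7]
iadd      → [-9]
bipush 61 → [-9, 61]

[-9, 61]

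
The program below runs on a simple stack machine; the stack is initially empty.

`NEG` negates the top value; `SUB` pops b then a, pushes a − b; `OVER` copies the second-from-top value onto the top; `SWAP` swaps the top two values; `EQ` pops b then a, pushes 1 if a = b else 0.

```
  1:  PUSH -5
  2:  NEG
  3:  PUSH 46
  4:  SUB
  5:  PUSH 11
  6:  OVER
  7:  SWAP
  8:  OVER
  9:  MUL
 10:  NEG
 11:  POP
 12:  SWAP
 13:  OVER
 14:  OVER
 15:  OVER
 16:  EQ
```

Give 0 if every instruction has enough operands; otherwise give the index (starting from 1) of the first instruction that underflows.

0

PUSH -5 -> [-5]
NEG     -> [5]
PUSH 46 -> [5, 46]
SUB     -> [-41]
PUSH 11 -> [-41, 11]
OVER    -> [-41, 11, -41]
SWAP    -> [-41, -41, 11]
OVER    -> [-41, -41, 11, -41]
MUL     -> [-41, -41, -451]
NEG     -> [-41, -41, 451]
POP     -> [-41, -41]
SWAP    -> [-41, -41]
OVER    -> [-41, -41, -41]
OVER    -> [-41, -41, -41, -41]
OVER    -> [-41, -41, -41, -41, -41]
EQ      -> [-41, -41, -41, 1]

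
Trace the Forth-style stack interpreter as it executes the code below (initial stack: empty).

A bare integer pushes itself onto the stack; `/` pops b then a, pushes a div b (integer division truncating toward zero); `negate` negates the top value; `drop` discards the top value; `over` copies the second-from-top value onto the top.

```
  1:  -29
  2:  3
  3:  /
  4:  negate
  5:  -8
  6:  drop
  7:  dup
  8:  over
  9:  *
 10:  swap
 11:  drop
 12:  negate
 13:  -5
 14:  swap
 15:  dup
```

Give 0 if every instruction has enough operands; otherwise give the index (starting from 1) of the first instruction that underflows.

-29    : [-29]
3      : [-29, 3]
/      : [-9]
negate : [9]
-8     : [9, -8]
drop   : [9]
dup    : [9, 9]
over   : [9, 9, 9]
*      : [9, 81]
swap   : [81, 9]
drop   : [81]
negate : [-81]
-5     : [-81, -5]
swap   : [-5, -81]
dup    : [-5, -81, -81]

0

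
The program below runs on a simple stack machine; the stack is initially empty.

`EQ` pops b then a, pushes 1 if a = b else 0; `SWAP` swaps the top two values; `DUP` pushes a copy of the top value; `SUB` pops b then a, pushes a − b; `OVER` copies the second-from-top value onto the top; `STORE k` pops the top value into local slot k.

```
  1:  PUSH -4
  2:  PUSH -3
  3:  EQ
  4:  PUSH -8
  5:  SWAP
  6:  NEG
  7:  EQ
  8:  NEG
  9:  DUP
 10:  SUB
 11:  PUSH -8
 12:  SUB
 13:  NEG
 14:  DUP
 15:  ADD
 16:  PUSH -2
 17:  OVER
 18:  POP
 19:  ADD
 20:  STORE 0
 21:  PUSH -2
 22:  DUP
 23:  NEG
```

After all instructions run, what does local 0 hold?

PUSH -4 → [-4]
PUSH -3 → [-4, -3]
EQ      → [0]
PUSH -8 → [0, -8]
SWAP    → [-8, 0]
NEG     → [-8, 0]
EQ      → [0]
NEG     → [0]
DUP     → [0, 0]
SUB     → [0]
PUSH -8 → [0, -8]
SUB     → [8]
NEG     → [-8]
DUP     → [-8, -8]
ADD     → [-16]
PUSH -2 → [-16, -2]
OVER    → [-16, -2, -16]
POP     → [-16, -2]
ADD     → [-18]
STORE 0 → []
PUSH -2 → [-2]
DUP     → [-2, -2]
NEG     → [-2, 2]

-18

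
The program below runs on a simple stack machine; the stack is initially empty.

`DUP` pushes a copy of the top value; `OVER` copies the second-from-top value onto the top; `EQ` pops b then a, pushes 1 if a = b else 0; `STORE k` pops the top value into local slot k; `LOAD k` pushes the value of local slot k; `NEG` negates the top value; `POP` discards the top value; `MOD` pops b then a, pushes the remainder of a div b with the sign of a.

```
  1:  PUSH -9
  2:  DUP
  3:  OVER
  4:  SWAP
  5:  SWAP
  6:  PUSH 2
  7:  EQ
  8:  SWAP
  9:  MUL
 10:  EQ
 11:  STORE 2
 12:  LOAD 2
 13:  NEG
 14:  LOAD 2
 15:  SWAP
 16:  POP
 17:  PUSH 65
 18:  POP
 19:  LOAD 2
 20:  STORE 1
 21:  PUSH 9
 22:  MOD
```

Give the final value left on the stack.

PUSH -9 -> -9
DUP     -> -9 -9
OVER    -> -9 -9 -9
SWAP    -> -9 -9 -9
SWAP    -> -9 -9 -9
PUSH 2  -> -9 -9 -9 2
EQ      -> -9 -9 0
SWAP    -> -9 0 -9
MUL     -> -9 0
EQ      -> 0
STORE 2 -> (empty)
LOAD 2  -> 0
NEG     -> 0
LOAD 2  -> 0 0
SWAP    -> 0 0
POP     -> 0
PUSH 65 -> 0 65
POP     -> 0
LOAD 2  -> 0 0
STORE 1 -> 0
PUSH 9  -> 0 9
MOD     -> 0

0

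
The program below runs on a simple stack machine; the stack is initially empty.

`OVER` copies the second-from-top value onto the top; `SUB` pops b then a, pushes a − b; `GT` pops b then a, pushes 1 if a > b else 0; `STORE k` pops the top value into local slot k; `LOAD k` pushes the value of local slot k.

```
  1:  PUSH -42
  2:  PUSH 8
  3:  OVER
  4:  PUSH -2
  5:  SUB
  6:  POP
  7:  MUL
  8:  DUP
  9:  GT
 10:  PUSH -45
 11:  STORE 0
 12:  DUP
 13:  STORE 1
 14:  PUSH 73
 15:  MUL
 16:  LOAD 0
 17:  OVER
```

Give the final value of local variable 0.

PUSH -42 → -42
PUSH 8   → -42 8
OVER     → -42 8 -42
PUSH -2  → -42 8 -42 -2
SUB      → -42 8 -40
POP      → -42 8
MUL      → -336
DUP      → -336 -336
GT       → 0
PUSH -45 → 0 -45
STORE 0  → 0
DUP      → 0 0
STORE 1  → 0
PUSH 73  → 0 73
MUL      → 0
LOAD 0   → 0 -45
OVER     → 0 -45 0

-45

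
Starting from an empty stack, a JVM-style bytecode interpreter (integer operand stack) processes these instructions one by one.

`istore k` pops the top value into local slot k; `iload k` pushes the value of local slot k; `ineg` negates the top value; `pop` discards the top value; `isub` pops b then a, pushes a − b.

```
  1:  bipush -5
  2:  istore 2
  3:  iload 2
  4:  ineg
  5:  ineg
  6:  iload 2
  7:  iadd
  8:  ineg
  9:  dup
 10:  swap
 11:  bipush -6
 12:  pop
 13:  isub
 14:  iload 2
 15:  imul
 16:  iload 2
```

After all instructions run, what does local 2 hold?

bipush -5 -> -5
istore 2  -> (empty)
iload 2   -> -5
ineg      -> 5
ineg      -> -5
iload 2   -> -5 -5
iadd      -> -10
ineg      -> 10
dup       -> 10 10
swap      -> 10 10
bipush -6 -> 10 10 -6
pop       -> 10 10
isub      -> 0
iload 2   -> 0 -5
imul      -> 0
iload 2   -> 0 -5

-5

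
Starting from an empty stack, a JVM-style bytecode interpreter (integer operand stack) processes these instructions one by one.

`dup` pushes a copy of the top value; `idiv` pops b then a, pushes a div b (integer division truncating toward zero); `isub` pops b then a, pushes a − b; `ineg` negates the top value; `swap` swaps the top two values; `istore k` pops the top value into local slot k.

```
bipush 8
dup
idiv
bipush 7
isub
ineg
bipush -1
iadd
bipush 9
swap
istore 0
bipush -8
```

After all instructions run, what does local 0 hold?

bipush 8   [8]
dup        [8, 8]
idiv       [1]
bipush 7   [1, 7]
isub       [-6]
ineg       [6]
bipush -1  [6, -1]
iadd       [5]
bipush 9   [5, 9]
swap       [9, 5]
istore 0   [9]
bipush -8  [9, -8]

5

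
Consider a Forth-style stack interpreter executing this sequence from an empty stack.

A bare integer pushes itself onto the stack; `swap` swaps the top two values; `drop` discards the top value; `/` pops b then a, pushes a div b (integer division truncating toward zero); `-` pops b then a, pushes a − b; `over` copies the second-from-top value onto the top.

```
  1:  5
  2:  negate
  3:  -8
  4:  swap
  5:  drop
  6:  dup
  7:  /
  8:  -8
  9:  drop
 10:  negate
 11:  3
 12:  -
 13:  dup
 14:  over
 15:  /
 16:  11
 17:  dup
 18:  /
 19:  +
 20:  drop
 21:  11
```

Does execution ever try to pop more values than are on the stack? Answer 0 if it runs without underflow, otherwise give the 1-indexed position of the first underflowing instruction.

0

5      → 5
negate → -5
-8     → -5 -8
swap   → -8 -5
drop   → -8
dup    → -8 -8
/      → 1
-8     → 1 -8
drop   → 1
negate → -1
3      → -1 3
-      → -4
dup    → -4 -4
over   → -4 -4 -4
/      → -4 1
11     → -4 1 11
dup    → -4 1 11 11
/      → -4 1 1
+      → -4 2
drop   → -4
11     → -4 11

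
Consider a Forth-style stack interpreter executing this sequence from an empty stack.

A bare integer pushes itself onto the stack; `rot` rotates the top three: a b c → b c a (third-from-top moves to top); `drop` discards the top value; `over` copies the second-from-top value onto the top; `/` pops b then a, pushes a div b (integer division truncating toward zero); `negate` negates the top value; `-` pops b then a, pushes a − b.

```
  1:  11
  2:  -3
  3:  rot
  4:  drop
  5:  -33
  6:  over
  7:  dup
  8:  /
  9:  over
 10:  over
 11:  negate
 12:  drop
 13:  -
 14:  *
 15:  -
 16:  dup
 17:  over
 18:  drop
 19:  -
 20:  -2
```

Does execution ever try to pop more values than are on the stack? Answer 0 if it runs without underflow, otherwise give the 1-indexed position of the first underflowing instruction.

3

11 : [11]
-3 : [11, -3]
rot  — needs 3 operands, stack has 2 → underflow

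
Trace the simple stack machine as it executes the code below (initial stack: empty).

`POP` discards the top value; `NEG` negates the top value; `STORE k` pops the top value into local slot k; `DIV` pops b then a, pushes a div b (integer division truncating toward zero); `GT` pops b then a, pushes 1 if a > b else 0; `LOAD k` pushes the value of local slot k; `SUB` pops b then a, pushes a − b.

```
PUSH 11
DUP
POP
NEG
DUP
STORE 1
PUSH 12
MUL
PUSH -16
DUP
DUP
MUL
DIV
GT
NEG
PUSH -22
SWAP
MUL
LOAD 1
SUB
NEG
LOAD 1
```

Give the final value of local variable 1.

PUSH 11  → 11
DUP      → 11 11
POP      → 11
NEG      → -11
DUP      → -11 -11
STORE 1  → -11
PUSH 12  → -11 12
MUL      → -132
PUSH -16 → -132 -16
DUP      → -132 -16 -16
DUP      → -132 -16 -16 -16
MUL      → -132 -16 256
DIV      → -132 0
GT       → 0
NEG      → 0
PUSH -22 → 0 -22
SWAP     → -22 0
MUL      → 0
LOAD 1   → 0 -11
SUB      → 11
NEG      → -11
LOAD 1   → -11 -11

-11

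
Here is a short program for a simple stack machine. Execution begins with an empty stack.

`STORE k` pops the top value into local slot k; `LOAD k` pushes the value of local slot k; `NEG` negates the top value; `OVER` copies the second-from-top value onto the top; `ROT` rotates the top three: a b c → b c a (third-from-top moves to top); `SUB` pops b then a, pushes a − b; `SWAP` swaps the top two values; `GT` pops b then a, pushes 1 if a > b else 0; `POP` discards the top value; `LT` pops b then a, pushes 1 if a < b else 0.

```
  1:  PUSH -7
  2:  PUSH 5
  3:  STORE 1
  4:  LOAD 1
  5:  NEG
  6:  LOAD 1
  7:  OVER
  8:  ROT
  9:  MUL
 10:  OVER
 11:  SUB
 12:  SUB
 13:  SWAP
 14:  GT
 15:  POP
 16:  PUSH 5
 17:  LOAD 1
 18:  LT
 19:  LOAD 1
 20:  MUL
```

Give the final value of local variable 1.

PUSH -7 -> [-7]
PUSH 5  -> [-7, 5]
STORE 1 -> [-7]
LOAD 1  -> [-7, 5]
NEG     -> [-7, -5]
LOAD 1  -> [-7, -5, 5]
OVER    -> [-7, -5, 5, -5]
ROT     -> [-7, 5, -5, -5]
MUL     -> [-7, 5, 25]
OVER    -> [-7, 5, 25, 5]
SUB     -> [-7, 5, 20]
SUB     -> [-7, -15]
SWAP    -> [-15, -7]
GT      -> [0]
POP     -> []
PUSH 5  -> [5]
LOAD 1  -> [5, 5]
LT      -> [0]
LOAD 1  -> [0, 5]
MUL     -> [0]

5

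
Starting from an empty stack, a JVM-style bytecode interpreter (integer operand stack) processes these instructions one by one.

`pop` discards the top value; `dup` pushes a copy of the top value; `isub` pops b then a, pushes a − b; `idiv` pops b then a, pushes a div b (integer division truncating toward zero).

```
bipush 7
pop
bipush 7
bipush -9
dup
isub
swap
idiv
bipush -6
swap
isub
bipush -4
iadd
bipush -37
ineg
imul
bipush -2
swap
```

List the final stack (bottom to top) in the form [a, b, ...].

[-2, -370]

bipush 7   : [7]
pop        : []
bipush 7   : [7]
bipush -9  : [7, -9]
dup        : [7, -9, -9]
isub       : [7, 0]
swap       : [0, 7]
idiv       : [0]
bipush -6  : [0, -6]
swap       : [-6, 0]
isub       : [-6]
bipush -4  : [-6, -4]
iadd       : [-10]
bipush -37 : [-10, -37]
ineg       : [-10, 37]
imul       : [-370]
bipush -2  : [-370, -2]
swap       : [-2, -370]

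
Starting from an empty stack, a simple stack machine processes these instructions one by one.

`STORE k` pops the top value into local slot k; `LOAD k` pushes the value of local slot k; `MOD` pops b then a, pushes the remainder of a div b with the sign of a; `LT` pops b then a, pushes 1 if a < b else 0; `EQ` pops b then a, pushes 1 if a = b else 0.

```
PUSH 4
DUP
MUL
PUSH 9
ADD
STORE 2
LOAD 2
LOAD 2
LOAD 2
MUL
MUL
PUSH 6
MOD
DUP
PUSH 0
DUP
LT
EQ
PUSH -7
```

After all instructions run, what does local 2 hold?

25

PUSH 4  → [4]
DUP     → [4, 4]
MUL     → [16]
PUSH 9  → [16, 9]
ADD     → [25]
STORE 2 → []
LOAD 2  → [25]
LOAD 2  → [25, 25]
LOAD 2  → [25, 25, 25]
MUL     → [25, 625]
MUL     → [15625]
PUSH 6  → [15625, 6]
MOD     → [1]
DUP     → [1, 1]
PUSH 0  → [1, 1, 0]
DUP     → [1, 1, 0, 0]
LT      → [1, 1, 0]
EQ      → [1, 0]
PUSH -7 → [1, 0, -7]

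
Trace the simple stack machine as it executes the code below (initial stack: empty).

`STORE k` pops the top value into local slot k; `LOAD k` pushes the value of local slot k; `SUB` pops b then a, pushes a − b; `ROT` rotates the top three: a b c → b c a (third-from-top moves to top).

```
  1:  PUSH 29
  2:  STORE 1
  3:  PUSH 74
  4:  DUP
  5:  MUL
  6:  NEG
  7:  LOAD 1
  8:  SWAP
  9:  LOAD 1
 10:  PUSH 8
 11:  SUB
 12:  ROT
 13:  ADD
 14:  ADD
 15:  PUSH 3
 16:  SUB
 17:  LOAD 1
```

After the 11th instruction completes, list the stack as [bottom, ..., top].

PUSH 29 -> 29
STORE 1 -> (empty)
PUSH 74 -> 74
DUP     -> 74 74
MUL     -> 5476
NEG     -> -5476
LOAD 1  -> -5476 29
SWAP    -> 29 -5476
LOAD 1  -> 29 -5476 29
PUSH 8  -> 29 -5476 29 8
SUB     -> 29 -5476 21

[29, -5476, 21]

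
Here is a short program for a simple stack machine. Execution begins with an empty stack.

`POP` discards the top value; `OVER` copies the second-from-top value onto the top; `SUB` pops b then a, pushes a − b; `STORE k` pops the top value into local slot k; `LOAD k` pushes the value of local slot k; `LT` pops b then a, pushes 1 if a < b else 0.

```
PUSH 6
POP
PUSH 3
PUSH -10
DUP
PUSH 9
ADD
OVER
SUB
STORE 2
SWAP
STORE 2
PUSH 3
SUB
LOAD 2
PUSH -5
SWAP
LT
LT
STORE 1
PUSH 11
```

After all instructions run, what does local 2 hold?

PUSH 6   -> 6
POP      -> (empty)
PUSH 3   -> 3
PUSH -10 -> 3 -10
DUP      -> 3 -10 -10
PUSH 9   -> 3 -10 -10 9
ADD      -> 3 -10 -1
OVER     -> 3 -10 -1 -10
SUB      -> 3 -10 9
STORE 2  -> 3 -10
SWAP     -> -10 3
STORE 2  -> -10
PUSH 3   -> -10 3
SUB      -> -13
LOAD 2   -> -13 3
PUSH -5  -> -13 3 -5
SWAP     -> -13 -5 3
LT       -> -13 1
LT       -> 1
STORE 1  -> (empty)
PUSH 11  -> 11

3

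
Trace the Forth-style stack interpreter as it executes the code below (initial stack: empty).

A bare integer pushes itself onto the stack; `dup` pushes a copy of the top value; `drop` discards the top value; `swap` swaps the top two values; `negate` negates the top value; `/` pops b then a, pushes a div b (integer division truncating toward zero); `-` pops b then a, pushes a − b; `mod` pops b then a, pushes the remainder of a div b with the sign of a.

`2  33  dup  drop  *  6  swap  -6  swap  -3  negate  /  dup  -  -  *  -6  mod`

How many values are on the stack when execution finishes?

2      -> 2
33     -> 2 33
dup    -> 2 33 33
drop   -> 2 33
*      -> 66
6      -> 66 6
swap   -> 6 66
-6     -> 6 66 -6
swap   -> 6 -6 66
-3     -> 6 -6 66 -3
negate -> 6 -6 66 3
/      -> 6 -6 22
dup    -> 6 -6 22 22
-      -> 6 -6 0
-      -> 6 -6
*      -> -36
-6     -> -36 -6
mod    -> 0

1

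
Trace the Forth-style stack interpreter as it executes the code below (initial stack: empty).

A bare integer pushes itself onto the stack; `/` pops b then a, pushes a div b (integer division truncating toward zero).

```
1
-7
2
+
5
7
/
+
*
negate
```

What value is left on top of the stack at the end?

5

1      → [1]
-7     → [1, -7]
2      → [1, -7, 2]
+      → [1, -5]
5      → [1, -5, 5]
7      → [1, -5, 5, 7]
/      → [1, -5, 0]
+      → [1, -5]
*      → [-5]
negate → [5]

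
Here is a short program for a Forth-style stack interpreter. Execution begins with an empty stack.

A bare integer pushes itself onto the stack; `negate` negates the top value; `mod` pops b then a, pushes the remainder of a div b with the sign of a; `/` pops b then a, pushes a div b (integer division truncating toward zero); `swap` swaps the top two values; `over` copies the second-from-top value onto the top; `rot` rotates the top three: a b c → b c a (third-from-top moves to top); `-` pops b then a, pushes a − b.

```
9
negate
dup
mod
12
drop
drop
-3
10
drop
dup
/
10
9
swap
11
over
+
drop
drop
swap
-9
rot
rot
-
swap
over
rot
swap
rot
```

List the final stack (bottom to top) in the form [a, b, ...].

9       [9]
negate  [-9]
dup     [-9, -9]
mod     [0]
12      [0, 12]
drop    [0]
drop    []
-3      [-3]
10      [-3, 10]
drop    [-3]
dup     [-3, -3]
/       [1]
10      [1, 10]
9       [1, 10, 9]
swap    [1, 9, 10]
11      [1, 9, 10, 11]
over    [1, 9, 10, 11, 10]
+       [1, 9, 10, 21]
drop    [1, 9, 10]
drop    [1, 9]
swap    [9, 1]
-9      [9, 1, -9]
rot     [1, -9, 9]
rot     [-9, 9, 1]
-       [-9, 8]
swap    [8, -9]
over    [8, -9, 8]
rot     [-9, 8, 8]
swap    [-9, 8, 8]
rot     [8, 8, -9]

[8, 8, -9]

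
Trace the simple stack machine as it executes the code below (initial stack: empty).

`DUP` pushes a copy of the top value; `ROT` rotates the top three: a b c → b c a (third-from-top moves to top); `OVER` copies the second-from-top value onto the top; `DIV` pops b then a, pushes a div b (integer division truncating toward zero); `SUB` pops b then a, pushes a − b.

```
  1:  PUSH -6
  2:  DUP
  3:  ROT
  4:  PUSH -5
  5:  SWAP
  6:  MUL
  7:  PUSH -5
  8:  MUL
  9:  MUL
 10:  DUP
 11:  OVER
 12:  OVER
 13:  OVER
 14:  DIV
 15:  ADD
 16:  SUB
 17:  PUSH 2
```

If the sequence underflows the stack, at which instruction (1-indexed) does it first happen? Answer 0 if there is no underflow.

3

PUSH -6 → [-6]
DUP     → [-6, -6]
ROT  — needs 3 operands, stack has 2 → underflow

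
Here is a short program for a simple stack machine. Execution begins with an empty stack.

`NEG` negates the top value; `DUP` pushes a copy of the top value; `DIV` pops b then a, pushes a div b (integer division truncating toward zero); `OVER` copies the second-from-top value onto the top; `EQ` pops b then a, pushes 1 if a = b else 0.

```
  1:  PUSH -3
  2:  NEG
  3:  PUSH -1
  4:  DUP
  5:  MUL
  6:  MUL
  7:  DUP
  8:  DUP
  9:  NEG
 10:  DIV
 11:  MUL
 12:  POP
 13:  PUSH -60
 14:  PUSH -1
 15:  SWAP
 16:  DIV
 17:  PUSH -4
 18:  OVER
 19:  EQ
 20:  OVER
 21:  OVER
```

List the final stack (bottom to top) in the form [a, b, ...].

PUSH -3  : [-3]
NEG      : [3]
PUSH -1  : [3, -1]
DUP      : [3, -1, -1]
MUL      : [3, 1]
MUL      : [3]
DUP      : [3, 3]
DUP      : [3, 3, 3]
NEG      : [3, 3, -3]
DIV      : [3, -1]
MUL      : [-3]
POP      : []
PUSH -60 : [-60]
PUSH -1  : [-60, -1]
SWAP     : [-1, -60]
DIV      : [0]
PUSH -4  : [0, -4]
OVER     : [0, -4, 0]
EQ       : [0, 0]
OVER     : [0, 0, 0]
OVER     : [0, 0, 0, 0]

[0, 0, 0, 0]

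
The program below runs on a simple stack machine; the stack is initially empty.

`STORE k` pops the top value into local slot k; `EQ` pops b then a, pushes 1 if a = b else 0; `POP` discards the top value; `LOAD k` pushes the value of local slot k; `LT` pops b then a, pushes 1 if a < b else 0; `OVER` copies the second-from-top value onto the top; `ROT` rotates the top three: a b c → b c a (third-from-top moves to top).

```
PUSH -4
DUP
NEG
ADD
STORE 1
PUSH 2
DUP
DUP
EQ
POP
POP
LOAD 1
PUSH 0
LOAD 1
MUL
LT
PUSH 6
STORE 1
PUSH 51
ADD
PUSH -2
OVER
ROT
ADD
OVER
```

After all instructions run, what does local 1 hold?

6

PUSH -4 : [-4]
DUP     : [-4, -4]
NEG     : [-4, 4]
ADD     : [0]
STORE 1 : []
PUSH 2  : [2]
DUP     : [2, 2]
DUP     : [2, 2, 2]
EQ      : [2, 1]
POP     : [2]
POP     : []
LOAD 1  : [0]
PUSH 0  : [0, 0]
LOAD 1  : [0, 0, 0]
MUL     : [0, 0]
LT      : [0]
PUSH 6  : [0, 6]
STORE 1 : [0]
PUSH 51 : [0, 51]
ADD     : [51]
PUSH -2 : [51, -2]
OVER    : [51, -2, 51]
ROT     : [-2, 51, 51]
ADD     : [-2, 102]
OVER    : [-2, 102, -2]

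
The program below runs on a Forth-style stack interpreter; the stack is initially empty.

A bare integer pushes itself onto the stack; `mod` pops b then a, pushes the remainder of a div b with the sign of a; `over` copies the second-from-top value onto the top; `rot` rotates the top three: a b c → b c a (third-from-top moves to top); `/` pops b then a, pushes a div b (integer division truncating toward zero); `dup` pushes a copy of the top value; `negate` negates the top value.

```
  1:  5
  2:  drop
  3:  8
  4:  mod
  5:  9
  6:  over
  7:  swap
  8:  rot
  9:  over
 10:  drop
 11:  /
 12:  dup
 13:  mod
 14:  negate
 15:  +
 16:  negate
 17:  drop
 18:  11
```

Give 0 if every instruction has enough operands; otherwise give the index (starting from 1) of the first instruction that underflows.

4

5    : 5
drop : (empty)
8    : 8
mod  — needs 2 operands, stack has 1 → underflow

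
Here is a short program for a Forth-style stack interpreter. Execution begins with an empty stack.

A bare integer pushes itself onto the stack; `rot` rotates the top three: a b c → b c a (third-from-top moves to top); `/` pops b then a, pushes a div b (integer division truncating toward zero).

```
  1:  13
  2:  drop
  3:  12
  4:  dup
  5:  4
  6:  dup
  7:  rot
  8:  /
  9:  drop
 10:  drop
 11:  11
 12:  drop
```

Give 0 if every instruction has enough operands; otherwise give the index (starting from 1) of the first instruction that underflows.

13    13
drop  (empty)
12    12
dup   12 12
4     12 12 4
dup   12 12 4 4
rot   12 4 4 12
/     12 4 0
drop  12 4
drop  12
11    12 11
drop  12

0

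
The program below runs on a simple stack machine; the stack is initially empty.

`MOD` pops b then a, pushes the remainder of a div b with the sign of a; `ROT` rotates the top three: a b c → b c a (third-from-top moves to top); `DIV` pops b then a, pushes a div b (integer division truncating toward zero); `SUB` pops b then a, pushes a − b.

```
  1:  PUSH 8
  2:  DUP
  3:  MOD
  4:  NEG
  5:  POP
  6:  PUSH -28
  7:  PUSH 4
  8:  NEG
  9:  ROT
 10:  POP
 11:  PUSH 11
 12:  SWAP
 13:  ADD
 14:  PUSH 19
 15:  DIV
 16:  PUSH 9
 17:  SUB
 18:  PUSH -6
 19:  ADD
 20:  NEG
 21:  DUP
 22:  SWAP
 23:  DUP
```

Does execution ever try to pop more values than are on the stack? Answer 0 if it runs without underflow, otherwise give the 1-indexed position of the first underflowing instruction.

PUSH 8   : 8
DUP      : 8 8
MOD      : 0
NEG      : 0
POP      : (empty)
PUSH -28 : -28
PUSH 4   : -28 4
NEG      : -28 -4
ROT  — needs 3 operands, stack has 2 → underflow

9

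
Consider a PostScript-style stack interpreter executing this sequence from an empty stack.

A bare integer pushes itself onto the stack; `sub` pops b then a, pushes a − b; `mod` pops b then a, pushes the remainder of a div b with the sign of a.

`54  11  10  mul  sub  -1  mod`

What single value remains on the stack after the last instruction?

54   54
11   54 11
10   54 11 10
mul  54 110
sub  -56
-1   -56 -1
mod  0

0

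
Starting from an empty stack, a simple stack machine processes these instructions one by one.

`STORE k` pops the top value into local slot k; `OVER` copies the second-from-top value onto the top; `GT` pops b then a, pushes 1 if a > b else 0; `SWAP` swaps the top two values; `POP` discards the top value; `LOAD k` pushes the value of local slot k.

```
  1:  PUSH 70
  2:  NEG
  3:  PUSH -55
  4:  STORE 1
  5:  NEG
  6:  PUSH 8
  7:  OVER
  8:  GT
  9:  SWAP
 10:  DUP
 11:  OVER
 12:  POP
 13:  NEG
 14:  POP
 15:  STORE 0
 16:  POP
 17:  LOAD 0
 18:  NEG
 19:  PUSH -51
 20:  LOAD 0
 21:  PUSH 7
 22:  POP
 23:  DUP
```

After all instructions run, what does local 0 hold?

PUSH 70   [70]
NEG       [-70]
PUSH -55  [-70, -55]
STORE 1   [-70]
NEG       [70]
PUSH 8    [70, 8]
OVER      [70, 8, 70]
GT        [70, 0]
SWAP      [0, 70]
DUP       [0, 70, 70]
OVER      [0, 70, 70, 70]
POP       [0, 70, 70]
NEG       [0, 70, -70]
POP       [0, 70]
STORE 0   [0]
POP       []
LOAD 0    [70]
NEG       [-70]
PUSH -51  [-70, -51]
LOAD 0    [-70, -51, 70]
PUSH 7    [-70, -51, 70, 7]
POP       [-70, -51, 70]
DUP       [-70, -51, 70, 70]

70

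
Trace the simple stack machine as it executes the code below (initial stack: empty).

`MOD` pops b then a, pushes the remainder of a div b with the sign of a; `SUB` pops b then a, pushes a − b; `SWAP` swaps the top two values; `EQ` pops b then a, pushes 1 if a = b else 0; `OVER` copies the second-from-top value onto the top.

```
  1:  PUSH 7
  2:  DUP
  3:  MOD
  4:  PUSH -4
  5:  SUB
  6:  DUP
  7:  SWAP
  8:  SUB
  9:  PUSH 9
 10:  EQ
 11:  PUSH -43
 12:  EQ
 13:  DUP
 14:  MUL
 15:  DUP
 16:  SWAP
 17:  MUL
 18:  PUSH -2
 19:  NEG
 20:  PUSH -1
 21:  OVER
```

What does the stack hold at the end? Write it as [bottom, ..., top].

PUSH 7   → [7]
DUP      → [7, 7]
MOD      → [0]
PUSH -4  → [0, -4]
SUB      → [4]
DUP      → [4, 4]
SWAP     → [4, 4]
SUB      → [0]
PUSH 9   → [0, 9]
EQ       → [0]
PUSH -43 → [0, -43]
EQ       → [0]
DUP      → [0, 0]
MUL      → [0]
DUP      → [0, 0]
SWAP     → [0, 0]
MUL      → [0]
PUSH -2  → [0, -2]
NEG      → [0, 2]
PUSH -1  → [0, 2, -1]
OVER     → [0, 2, -1, 2]

[0, 2, -1, 2]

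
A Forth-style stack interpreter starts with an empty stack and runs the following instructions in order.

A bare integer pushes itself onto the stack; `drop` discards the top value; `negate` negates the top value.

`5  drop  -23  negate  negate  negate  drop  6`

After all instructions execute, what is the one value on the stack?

6

5      → [5]
drop   → []
-23    → [-23]
negate → [23]
negate → [-23]
negate → [23]
drop   → []
6      → [6]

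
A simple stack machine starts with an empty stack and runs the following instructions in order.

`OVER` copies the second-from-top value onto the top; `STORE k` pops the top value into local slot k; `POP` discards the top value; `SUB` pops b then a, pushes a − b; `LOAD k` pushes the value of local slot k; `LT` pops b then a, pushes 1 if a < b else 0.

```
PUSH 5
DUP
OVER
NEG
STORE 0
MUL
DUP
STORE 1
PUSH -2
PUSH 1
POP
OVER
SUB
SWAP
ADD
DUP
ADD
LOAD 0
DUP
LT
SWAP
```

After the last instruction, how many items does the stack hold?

PUSH 5  -> 5
DUP     -> 5 5
OVER    -> 5 5 5
NEG     -> 5 5 -5
STORE 0 -> 5 5
MUL     -> 25
DUP     -> 25 25
STORE 1 -> 25
PUSH -2 -> 25 -2
PUSH 1  -> 25 -2 1
POP     -> 25 -2
OVER    -> 25 -2 25
SUB     -> 25 -27
SWAP    -> -27 25
ADD     -> -2
DUP     -> -2 -2
ADD     -> -4
LOAD 0  -> -4 -5
DUP     -> -4 -5 -5
LT      -> -4 0
SWAP    -> 0 -4

2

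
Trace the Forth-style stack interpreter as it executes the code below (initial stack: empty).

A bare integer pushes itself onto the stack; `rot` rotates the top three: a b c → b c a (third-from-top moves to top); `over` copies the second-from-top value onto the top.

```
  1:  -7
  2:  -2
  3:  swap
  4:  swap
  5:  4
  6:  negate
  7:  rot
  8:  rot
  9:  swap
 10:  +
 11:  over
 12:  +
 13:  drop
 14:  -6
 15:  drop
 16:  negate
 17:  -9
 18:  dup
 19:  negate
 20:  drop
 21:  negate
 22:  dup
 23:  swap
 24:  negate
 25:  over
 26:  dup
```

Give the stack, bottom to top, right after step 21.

-7     : -7
-2     : -7 -2
swap   : -2 -7
swap   : -7 -2
4      : -7 -2 4
negate : -7 -2 -4
rot    : -2 -4 -7
rot    : -4 -7 -2
swap   : -4 -2 -7
+      : -4 -9
over   : -4 -9 -4
+      : -4 -13
drop   : -4
-6     : -4 -6
drop   : -4
negate : 4
-9     : 4 -9
dup    : 4 -9 -9
negate : 4 -9 9
drop   : 4 -9
negate : 4 9

[4, 9]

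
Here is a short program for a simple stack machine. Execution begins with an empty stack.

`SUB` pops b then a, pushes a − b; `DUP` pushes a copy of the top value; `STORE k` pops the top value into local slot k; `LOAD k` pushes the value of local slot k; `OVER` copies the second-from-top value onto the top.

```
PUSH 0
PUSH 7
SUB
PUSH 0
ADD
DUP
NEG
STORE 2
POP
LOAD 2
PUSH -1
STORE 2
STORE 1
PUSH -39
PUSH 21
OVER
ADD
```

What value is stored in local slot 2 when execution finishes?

-1

PUSH 0   → [0]
PUSH 7   → [0, 7]
SUB      → [-7]
PUSH 0   → [-7, 0]
ADD      → [-7]
DUP      → [-7, -7]
NEG      → [-7, 7]
STORE 2  → [-7]
POP      → []
LOAD 2   → [7]
PUSH -1  → [7, -1]
STORE 2  → [7]
STORE 1  → []
PUSH -39 → [-39]
PUSH 21  → [-39, 21]
OVER     → [-39, 21, -39]
ADD      → [-39, -18]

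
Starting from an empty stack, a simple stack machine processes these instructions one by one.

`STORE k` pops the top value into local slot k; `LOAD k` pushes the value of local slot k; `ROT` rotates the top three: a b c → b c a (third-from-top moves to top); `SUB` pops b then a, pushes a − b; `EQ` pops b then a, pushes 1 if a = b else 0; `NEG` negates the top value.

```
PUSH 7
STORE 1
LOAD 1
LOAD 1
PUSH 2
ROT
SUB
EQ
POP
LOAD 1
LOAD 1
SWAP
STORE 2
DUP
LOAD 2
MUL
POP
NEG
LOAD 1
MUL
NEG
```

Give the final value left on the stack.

49

PUSH 7  -> 7
STORE 1 -> (empty)
LOAD 1  -> 7
LOAD 1  -> 7 7
PUSH 2  -> 7 7 2
ROT     -> 7 2 7
SUB     -> 7 -5
EQ      -> 0
POP     -> (empty)
LOAD 1  -> 7
LOAD 1  -> 7 7
SWAP    -> 7 7
STORE 2 -> 7
DUP     -> 7 7
LOAD 2  -> 7 7 7
MUL     -> 7 49
POP     -> 7
NEG     -> -7
LOAD 1  -> -7 7
MUL     -> -49
NEG     -> 49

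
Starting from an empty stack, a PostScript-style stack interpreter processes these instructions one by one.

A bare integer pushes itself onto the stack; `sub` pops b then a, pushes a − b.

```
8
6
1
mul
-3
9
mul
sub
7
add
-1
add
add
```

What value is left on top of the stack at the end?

47

8   -> 8
6   -> 8 6
1   -> 8 6 1
mul -> 8 6
-3  -> 8 6 -3
9   -> 8 6 -3 9
mul -> 8 6 -27
sub -> 8 33
7   -> 8 33 7
add -> 8 40
-1  -> 8 40 -1
add -> 8 39
add -> 47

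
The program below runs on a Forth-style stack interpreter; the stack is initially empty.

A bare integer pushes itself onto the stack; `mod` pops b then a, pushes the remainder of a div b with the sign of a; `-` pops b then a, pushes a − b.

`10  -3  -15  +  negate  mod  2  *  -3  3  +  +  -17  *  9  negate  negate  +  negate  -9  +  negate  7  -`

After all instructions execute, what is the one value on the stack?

10      [10]
-3      [10, -3]
-15     [10, -3, -15]
+       [10, -18]
negate  [10, 18]
mod     [10]
2       [10, 2]
*       [20]
-3      [20, -3]
3       [20, -3, 3]
+       [20, 0]
+       [20]
-17     [20, -17]
*       [-340]
9       [-340, 9]
negate  [-340, -9]
negate  [-340, 9]
+       [-331]
negate  [331]
-9      [331, -9]
+       [322]
negate  [-322]
7       [-322, 7]
-       [-329]

-329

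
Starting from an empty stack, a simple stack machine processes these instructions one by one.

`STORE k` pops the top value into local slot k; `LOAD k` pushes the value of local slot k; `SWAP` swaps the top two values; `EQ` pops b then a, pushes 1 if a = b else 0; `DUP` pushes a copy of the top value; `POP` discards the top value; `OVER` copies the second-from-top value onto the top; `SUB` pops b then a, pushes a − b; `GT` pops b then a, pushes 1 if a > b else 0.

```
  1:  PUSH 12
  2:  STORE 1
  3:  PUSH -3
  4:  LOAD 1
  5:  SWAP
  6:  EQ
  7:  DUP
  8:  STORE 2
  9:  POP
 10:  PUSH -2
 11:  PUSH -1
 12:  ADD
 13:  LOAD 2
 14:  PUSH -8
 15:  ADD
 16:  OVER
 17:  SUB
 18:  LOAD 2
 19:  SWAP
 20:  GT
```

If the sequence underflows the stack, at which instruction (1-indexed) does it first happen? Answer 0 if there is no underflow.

PUSH 12 → 12
STORE 1 → (empty)
PUSH -3 → -3
LOAD 1  → -3 12
SWAP    → 12 -3
EQ      → 0
DUP     → 0 0
STORE 2 → 0
POP     → (empty)
PUSH -2 → -2
PUSH -1 → -2 -1
ADD     → -3
LOAD 2  → -3 0
PUSH -8 → -3 0 -8
ADD     → -3 -8
OVER    → -3 -8 -3
SUB     → -3 -5
LOAD 2  → -3 -5 0
SWAP    → -3 0 -5
GT      → -3 1

0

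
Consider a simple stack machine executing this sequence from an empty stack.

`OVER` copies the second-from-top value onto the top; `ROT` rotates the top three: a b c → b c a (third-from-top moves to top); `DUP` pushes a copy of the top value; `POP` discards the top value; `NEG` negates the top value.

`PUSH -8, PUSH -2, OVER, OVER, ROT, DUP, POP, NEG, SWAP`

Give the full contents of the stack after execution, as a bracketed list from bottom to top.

[-8, -8, 2, -2]

PUSH -8 -> [-8]
PUSH -2 -> [-8, -2]
OVER    -> [-8, -2, -8]
OVER    -> [-8, -2, -8, -2]
ROT     -> [-8, -8, -2, -2]
DUP     -> [-8, -8, -2, -2, -2]
POP     -> [-8, -8, -2, -2]
NEG     -> [-8, -8, -2, 2]
SWAP    -> [-8, -8, 2, -2]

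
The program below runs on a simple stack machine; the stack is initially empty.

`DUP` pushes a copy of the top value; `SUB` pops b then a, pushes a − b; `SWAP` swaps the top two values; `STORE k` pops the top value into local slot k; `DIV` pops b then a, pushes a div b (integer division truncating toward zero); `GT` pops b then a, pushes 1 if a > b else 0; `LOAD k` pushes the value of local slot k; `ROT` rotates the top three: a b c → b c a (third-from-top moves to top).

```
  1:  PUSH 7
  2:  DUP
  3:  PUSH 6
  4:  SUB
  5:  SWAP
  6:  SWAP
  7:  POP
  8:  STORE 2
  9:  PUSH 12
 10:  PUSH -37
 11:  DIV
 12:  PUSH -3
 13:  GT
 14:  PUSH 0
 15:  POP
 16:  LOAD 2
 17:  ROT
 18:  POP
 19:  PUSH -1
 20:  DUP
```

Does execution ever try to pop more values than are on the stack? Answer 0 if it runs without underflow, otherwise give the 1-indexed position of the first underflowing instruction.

PUSH 7    7
DUP       7 7
PUSH 6    7 7 6
SUB       7 1
SWAP      1 7
SWAP      7 1
POP       7
STORE 2   (empty)
PUSH 12   12
PUSH -37  12 -37
DIV       0
PUSH -3   0 -3
GT        1
PUSH 0    1 0
POP       1
LOAD 2    1 7
ROT  — needs 3 operands, stack has 2 → underflow

17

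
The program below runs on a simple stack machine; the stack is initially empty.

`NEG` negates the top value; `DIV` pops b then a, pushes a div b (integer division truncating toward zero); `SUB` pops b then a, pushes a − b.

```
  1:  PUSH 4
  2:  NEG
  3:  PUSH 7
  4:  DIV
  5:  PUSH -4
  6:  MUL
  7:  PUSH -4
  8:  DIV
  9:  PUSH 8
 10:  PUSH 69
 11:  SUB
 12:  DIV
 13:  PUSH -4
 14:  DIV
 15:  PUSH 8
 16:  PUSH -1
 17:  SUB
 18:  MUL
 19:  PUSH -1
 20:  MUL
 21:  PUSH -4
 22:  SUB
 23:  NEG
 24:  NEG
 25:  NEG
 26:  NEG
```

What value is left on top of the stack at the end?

4

PUSH 4  : [4]
NEG     : [-4]
PUSH 7  : [-4, 7]
DIV     : [0]
PUSH -4 : [0, -4]
MUL     : [0]
PUSH -4 : [0, -4]
DIV     : [0]
PUSH 8  : [0, 8]
PUSH 69 : [0, 8, 69]
SUB     : [0, -61]
DIV     : [0]
PUSH -4 : [0, -4]
DIV     : [0]
PUSH 8  : [0, 8]
PUSH -1 : [0, 8, -1]
SUB     : [0, 9]
MUL     : [0]
PUSH -1 : [0, -1]
MUL     : [0]
PUSH -4 : [0, -4]
SUB     : [4]
NEG     : [-4]
NEG     : [4]
NEG     : [-4]
NEG     : [4]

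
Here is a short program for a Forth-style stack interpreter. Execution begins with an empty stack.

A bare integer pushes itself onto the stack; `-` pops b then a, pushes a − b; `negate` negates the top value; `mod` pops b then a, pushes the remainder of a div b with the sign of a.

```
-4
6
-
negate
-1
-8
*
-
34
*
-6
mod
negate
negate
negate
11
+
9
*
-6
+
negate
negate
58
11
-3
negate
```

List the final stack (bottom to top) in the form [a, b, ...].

[75, 58, 11, 3]

-4     → [-4]
6      → [-4, 6]
-      → [-10]
negate → [10]
-1     → [10, -1]
-8     → [10, -1, -8]
*      → [10, 8]
-      → [2]
34     → [2, 34]
*      → [68]
-6     → [68, -6]
mod    → [2]
negate → [-2]
negate → [2]
negate → [-2]
11     → [-2, 11]
+      → [9]
9      → [9, 9]
*      → [81]
-6     → [81, -6]
+      → [75]
negate → [-75]
negate → [75]
58     → [75, 58]
11     → [75, 58, 11]
-3     → [75, 58, 11, -3]
negate → [75, 58, 11, 3]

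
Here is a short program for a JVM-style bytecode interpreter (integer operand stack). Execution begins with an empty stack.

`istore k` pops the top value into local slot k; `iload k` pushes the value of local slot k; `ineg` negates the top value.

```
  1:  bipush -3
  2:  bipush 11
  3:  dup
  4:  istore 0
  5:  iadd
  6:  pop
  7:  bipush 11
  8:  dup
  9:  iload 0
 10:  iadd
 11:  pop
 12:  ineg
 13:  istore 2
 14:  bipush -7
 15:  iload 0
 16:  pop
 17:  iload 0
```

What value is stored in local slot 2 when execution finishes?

bipush -3 -> -3
bipush 11 -> -3 11
dup       -> -3 11 11
istore 0  -> -3 11
iadd      -> 8
pop       -> (empty)
bipush 11 -> 11
dup       -> 11 11
iload 0   -> 11 11 11
iadd      -> 11 22
pop       -> 11
ineg      -> -11
istore 2  -> (empty)
bipush -7 -> -7
iload 0   -> -7 11
pop       -> -7
iload 0   -> -7 11

-11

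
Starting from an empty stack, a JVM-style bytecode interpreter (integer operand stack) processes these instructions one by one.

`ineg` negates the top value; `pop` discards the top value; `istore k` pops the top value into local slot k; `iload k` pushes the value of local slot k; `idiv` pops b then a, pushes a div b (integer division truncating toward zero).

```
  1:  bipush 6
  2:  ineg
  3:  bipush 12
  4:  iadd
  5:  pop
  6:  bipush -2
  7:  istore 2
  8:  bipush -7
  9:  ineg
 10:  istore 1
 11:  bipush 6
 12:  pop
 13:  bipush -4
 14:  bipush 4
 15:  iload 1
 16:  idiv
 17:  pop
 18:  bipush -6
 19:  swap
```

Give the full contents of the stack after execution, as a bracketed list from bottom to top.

[-6, -4]

bipush 6  -> 6
ineg      -> -6
bipush 12 -> -6 12
iadd      -> 6
pop       -> (empty)
bipush -2 -> -2
istore 2  -> (empty)
bipush -7 -> -7
ineg      -> 7
istore 1  -> (empty)
bipush 6  -> 6
pop       -> (empty)
bipush -4 -> -4
bipush 4  -> -4 4
iload 1   -> -4 4 7
idiv      -> -4 0
pop       -> -4
bipush -6 -> -4 -6
swap      -> -6 -4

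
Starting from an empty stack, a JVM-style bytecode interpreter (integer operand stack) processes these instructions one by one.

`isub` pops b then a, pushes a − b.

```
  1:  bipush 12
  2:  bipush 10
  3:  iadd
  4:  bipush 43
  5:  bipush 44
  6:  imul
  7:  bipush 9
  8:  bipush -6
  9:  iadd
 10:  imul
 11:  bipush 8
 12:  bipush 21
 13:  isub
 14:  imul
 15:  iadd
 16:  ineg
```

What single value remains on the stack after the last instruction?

bipush 12 -> [12]
bipush 10 -> [12, 10]
iadd      -> [22]
bipush 43 -> [22, 43]
bipush 44 -> [22, 43, 44]
imul      -> [22, 1892]
bipush 9  -> [22, 1892, 9]
bipush -6 -> [22, 1892, 9, -6]
iadd      -> [22, 1892, 3]
imul      -> [22, 5676]
bipush 8  -> [22, 5676, 8]
bipush 21 -> [22, 5676, 8, 21]
isub      -> [22, 5676, -13]
imul      -> [22, -73788]
iadd      -> [-73766]
ineg      -> [73766]

73766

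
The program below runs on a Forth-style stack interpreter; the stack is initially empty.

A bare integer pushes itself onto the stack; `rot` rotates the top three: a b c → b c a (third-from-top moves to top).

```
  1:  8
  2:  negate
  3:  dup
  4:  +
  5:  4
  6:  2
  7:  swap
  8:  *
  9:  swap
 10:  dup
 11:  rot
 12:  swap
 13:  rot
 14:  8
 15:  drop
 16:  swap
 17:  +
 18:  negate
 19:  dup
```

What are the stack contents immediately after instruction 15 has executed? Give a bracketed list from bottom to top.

[8, -16, -16]

8       8
negate  -8
dup     -8 -8
+       -16
4       -16 4
2       -16 4 2
swap    -16 2 4
*       -16 8
swap    8 -16
dup     8 -16 -16
rot     -16 -16 8
swap    -16 8 -16
rot     8 -16 -16
8       8 -16 -16 8
drop    8 -16 -16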